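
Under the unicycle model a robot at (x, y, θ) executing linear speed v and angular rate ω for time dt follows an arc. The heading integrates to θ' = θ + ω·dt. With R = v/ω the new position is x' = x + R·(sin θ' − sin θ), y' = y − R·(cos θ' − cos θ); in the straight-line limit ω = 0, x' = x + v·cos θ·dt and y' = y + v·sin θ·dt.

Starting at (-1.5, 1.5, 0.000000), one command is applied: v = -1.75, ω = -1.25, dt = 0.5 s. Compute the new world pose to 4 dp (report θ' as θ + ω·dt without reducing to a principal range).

(-2.3191, 1.7647, -0.6250)

θ' = 0.0000 + -1.25·0.5 = -0.6250
R = v/ω = -1.75/-1.25 = 1.4000
x' = -1.5 + 1.4000·(sin -0.6250 − sin 0.0000) = -2.3191
y' = 1.5 − 1.4000·(cos -0.6250 − cos 0.0000) = 1.7647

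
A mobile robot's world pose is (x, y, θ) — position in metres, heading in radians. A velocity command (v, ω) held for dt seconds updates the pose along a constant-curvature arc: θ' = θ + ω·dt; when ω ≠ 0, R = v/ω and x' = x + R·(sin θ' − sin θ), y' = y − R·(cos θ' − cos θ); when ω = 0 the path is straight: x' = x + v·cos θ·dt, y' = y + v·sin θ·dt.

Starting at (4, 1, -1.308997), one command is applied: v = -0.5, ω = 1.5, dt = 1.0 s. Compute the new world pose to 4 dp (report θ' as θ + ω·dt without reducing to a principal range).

(3.6147, 1.2410, 0.1910)

θ' = -1.3090 + 1.5·1.0 = 0.1910
R = v/ω = -0.5/1.5 = -0.3333
x' = 4 + -0.3333·(sin 0.1910 − sin -1.3090) = 3.6147
y' = 1 − -0.3333·(cos 0.1910 − cos -1.3090) = 1.2410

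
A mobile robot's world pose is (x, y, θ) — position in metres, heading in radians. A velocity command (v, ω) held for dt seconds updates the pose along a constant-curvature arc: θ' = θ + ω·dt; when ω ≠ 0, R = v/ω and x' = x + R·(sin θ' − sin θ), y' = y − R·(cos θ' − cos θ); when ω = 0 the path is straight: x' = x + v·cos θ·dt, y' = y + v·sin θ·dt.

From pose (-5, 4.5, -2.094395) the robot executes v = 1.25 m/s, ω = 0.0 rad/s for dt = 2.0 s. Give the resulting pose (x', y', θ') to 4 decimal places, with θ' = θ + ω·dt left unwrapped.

θ' = -2.0944 + 0.0·2.0 = -2.0944
ω = 0 → straight: x' = -5 + 1.25·cos(-2.0944)·2.0 = -6.2500
y' = 4.5 + 1.25·sin(-2.0944)·2.0 = 2.3349

(-6.2500, 2.3349, -2.0944)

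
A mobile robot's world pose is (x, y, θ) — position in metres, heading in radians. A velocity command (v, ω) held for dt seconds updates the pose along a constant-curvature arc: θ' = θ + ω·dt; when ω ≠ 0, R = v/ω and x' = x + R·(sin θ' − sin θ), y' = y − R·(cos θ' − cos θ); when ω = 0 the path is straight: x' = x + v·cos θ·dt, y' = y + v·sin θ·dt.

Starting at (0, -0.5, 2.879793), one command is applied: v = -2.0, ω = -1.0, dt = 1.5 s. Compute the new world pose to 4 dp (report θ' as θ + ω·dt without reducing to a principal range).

θ' = 2.8798 + -1.0·1.5 = 1.3798
R = v/ω = -2.0/-1.0 = 2.0000
x' = 0 + 2.0000·(sin 1.3798 − sin 2.8798) = 1.4460
y' = -0.5 − 2.0000·(cos 1.3798 − cos 2.8798) = -2.8115

(1.4460, -2.8115, 1.3798)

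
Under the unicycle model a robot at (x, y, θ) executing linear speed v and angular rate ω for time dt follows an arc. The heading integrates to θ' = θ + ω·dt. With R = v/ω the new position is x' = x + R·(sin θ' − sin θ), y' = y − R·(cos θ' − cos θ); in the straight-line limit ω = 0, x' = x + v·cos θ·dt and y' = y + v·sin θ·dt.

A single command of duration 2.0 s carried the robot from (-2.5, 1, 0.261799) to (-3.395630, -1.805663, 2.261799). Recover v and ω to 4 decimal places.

Δθ = 2.261799 − 0.261799 = 2.000000
ω = Δθ/dt = 2.000000/2.0 = 1.0000
R = −Δy/(cos θ' − cos θ) = -1.7500
v = R·ω = -1.7500·1.0000 = -1.7500

v = -1.7500, ω = 1.0000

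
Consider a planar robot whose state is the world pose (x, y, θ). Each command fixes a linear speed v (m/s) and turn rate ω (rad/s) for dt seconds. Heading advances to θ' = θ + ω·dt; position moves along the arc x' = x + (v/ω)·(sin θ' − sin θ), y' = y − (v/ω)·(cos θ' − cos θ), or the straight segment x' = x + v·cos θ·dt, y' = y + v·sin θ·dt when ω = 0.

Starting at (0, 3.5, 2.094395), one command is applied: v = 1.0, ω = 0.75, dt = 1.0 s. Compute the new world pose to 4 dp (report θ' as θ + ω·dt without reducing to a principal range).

θ' = 2.0944 + 0.75·1.0 = 2.8444
R = v/ω = 1.0/0.75 = 1.3333
x' = 0 + 1.3333·(sin 2.8444 − sin 2.0944) = -0.7642
y' = 3.5 − 1.3333·(cos 2.8444 − cos 2.0944) = 4.1082

(-0.7642, 4.1082, 2.8444)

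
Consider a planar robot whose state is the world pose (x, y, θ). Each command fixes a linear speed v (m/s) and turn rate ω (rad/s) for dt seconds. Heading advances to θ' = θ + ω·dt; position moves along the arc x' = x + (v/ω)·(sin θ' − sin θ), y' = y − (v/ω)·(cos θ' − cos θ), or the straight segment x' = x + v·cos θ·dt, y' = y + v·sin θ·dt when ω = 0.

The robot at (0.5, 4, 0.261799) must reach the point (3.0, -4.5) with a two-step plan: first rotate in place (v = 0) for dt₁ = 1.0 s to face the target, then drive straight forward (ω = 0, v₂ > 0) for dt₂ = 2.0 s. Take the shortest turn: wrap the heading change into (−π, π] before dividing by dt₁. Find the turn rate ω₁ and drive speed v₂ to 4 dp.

heading to target = atan2(-4.5−4, 3−0.5) = -1.2847
Δθ = wrap(-1.2847 − 0.2618) = -1.5465; ω₁ = Δθ/dt₁ = -1.5465
distance = √((3−0.5)² + (-4.5−4)²) = 8.8600; v₂ = distance/dt₂ = 4.4300

ω₁ = -1.5465, v₂ = 4.4300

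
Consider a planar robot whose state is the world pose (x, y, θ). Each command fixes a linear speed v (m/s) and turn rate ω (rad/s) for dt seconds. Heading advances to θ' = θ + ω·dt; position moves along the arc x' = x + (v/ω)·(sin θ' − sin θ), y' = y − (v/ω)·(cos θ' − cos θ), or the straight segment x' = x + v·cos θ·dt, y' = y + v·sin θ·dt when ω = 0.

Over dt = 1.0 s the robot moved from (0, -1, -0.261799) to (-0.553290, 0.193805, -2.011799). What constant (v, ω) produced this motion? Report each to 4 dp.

Δθ = -2.011799 − -0.261799 = -1.750000
ω = Δθ/dt = -1.750000/1.0 = -1.7500
R = −Δy/(cos θ' − cos θ) = 0.8571
v = R·ω = 0.8571·-1.7500 = -1.5000

v = -1.5000, ω = -1.7500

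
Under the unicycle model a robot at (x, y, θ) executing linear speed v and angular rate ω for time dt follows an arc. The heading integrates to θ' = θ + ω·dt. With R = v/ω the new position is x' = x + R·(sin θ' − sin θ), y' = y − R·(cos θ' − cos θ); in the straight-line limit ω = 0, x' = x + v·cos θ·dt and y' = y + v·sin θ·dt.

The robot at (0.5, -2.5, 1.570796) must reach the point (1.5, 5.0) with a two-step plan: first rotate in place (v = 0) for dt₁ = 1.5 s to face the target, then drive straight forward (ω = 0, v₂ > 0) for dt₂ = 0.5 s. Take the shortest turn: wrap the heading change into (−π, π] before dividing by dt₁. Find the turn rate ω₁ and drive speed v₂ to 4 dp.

ω₁ = -0.0884, v₂ = 15.1327

heading to target = atan2(5−-2.5, 1.5−0.5) = 1.4382
Δθ = wrap(1.4382 − 1.5708) = -0.1326; ω₁ = Δθ/dt₁ = -0.0884
distance = √((1.5−0.5)² + (5−-2.5)²) = 7.5664; v₂ = distance/dt₂ = 15.1327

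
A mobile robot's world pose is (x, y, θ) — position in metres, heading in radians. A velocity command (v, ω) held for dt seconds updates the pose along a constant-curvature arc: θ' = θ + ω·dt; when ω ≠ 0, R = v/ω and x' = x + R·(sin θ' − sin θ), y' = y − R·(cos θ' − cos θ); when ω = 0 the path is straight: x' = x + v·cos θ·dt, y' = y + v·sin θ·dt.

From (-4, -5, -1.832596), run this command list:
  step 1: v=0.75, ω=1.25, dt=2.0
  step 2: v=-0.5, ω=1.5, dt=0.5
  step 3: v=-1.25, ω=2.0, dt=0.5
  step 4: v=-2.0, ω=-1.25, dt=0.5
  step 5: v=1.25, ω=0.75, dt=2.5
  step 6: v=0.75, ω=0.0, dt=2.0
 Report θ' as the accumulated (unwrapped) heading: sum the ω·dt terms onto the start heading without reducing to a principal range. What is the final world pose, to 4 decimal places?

step 1: θ'=0.6674 (R=0.6000) → pose (-3.0491, -5.6266, 0.6674)
step 2: θ'=1.4174 (R=-0.3333) → pose (-3.1722, -5.8374, 1.4174)
step 3: θ'=2.4174 (R=-0.6250) → pose (-2.9686, -6.4011, 2.4174)
step 4: θ'=1.7924 (R=1.6000) → pose (-2.4678, -7.2479, 1.7924)
step 5: θ'=3.6674 (R=1.6667) → pose (-4.9302, -6.1727, 3.6674)
step 6: θ'=3.6674 (straight) → pose (-6.2276, -6.9255, 3.6674)

(-6.2276, -6.9255, 3.6674)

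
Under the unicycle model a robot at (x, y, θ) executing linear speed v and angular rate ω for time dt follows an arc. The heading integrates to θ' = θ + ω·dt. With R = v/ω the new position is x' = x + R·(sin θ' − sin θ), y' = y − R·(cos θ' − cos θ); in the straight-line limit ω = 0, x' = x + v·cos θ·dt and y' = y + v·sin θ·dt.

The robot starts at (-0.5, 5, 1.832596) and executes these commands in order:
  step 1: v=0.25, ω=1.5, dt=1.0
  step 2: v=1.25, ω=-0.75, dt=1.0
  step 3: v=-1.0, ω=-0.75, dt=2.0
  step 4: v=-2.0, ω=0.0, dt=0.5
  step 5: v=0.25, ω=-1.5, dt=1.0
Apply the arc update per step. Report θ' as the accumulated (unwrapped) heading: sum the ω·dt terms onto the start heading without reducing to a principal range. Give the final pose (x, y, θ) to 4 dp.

(-1.6767, 2.7791, -0.4174)

step 1: θ'=3.3326 (R=0.1667) → pose (-0.6926, 5.1205, 3.3326)
step 2: θ'=2.5826 (R=-1.6667) → pose (-1.8929, 5.3439, 2.5826)
step 3: θ'=1.0826 (R=1.3333) → pose (-1.4225, 3.5881, 1.0826)
step 4: θ'=1.0826 (straight) → pose (-1.8915, 2.7049, 1.0826)
step 5: θ'=-0.4174 (R=-0.1667) → pose (-1.6767, 2.7791, -0.4174)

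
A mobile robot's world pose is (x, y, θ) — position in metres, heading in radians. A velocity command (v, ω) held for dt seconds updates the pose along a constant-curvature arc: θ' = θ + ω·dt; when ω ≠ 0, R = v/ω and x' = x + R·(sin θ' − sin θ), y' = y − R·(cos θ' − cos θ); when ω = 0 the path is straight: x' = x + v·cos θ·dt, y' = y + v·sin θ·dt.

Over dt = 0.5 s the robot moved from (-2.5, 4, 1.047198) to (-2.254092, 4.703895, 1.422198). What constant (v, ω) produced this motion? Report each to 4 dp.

v = 1.5000, ω = 0.7500

Δθ = 1.422198 − 1.047198 = 0.375000
ω = Δθ/dt = 0.375000/0.5 = 0.7500
R = −Δy/(cos θ' − cos θ) = 2.0000
v = R·ω = 2.0000·0.7500 = 1.5000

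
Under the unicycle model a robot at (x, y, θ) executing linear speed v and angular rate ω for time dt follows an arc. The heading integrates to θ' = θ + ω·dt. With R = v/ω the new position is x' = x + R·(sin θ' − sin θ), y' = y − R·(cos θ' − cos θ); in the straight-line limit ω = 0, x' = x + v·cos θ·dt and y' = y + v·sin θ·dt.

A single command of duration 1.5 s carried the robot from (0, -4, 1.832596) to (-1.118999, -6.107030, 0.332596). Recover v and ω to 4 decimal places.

Δθ = 0.332596 − 1.832596 = -1.500000
ω = Δθ/dt = -1.500000/1.5 = -1.0000
R = −Δy/(cos θ' − cos θ) = 1.7500
v = R·ω = 1.7500·-1.0000 = -1.7500

v = -1.7500, ω = -1.0000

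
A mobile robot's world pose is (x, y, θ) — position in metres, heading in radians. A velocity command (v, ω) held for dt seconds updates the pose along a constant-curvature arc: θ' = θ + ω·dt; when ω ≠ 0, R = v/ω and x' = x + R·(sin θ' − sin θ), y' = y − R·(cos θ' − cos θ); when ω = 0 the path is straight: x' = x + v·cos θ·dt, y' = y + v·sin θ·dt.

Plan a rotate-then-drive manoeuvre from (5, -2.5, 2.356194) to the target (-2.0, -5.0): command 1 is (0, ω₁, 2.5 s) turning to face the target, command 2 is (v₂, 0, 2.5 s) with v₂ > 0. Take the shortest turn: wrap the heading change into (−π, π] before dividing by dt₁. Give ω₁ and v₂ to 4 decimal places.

heading to target = atan2(-5−-2.5, -2−5) = -2.7986
Δθ = wrap(-2.7986 − 2.3562) = 1.1284; ω₁ = Δθ/dt₁ = 0.4514
distance = √((-2−5)² + (-5−-2.5)²) = 7.4330; v₂ = distance/dt₂ = 2.9732

ω₁ = 0.4514, v₂ = 2.9732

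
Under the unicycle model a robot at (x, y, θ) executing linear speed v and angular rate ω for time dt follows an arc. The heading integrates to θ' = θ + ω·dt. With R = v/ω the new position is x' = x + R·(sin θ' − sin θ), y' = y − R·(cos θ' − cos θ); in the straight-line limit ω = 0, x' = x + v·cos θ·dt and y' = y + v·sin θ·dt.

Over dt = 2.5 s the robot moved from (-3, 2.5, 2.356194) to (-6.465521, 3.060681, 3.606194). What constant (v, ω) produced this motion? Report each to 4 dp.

v = 1.5000, ω = 0.5000

Δθ = 3.606194 − 2.356194 = 1.250000
ω = Δθ/dt = 1.250000/2.5 = 0.5000
R = Δx/(sin θ' − sin θ) = 3.0000
v = R·ω = 3.0000·0.5000 = 1.5000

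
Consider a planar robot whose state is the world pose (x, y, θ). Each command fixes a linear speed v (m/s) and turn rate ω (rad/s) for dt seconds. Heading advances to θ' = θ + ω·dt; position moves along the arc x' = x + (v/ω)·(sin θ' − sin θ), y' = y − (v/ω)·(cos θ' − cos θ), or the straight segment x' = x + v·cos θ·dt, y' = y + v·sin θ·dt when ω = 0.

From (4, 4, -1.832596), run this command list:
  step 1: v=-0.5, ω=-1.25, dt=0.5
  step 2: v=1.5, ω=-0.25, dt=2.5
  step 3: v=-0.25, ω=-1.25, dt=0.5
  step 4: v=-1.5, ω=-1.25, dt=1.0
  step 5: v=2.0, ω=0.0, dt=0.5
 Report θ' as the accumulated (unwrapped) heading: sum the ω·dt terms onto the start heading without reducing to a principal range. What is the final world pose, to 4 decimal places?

(1.5784, 2.5023, -4.9576)

step 1: θ'=-2.4576 (R=0.4000) → pose (4.1336, 4.2065, -2.4576)
step 2: θ'=-3.0826 (R=-6.0000) → pose (0.6960, 2.8673, -3.0826)
step 3: θ'=-3.7076 (R=0.2000) → pose (0.8151, 2.8364, -3.7076)
step 4: θ'=-4.9576 (R=1.2000) → pose (1.3356, 1.5322, -4.9576)
step 5: θ'=-4.9576 (straight) → pose (1.5784, 2.5023, -4.9576)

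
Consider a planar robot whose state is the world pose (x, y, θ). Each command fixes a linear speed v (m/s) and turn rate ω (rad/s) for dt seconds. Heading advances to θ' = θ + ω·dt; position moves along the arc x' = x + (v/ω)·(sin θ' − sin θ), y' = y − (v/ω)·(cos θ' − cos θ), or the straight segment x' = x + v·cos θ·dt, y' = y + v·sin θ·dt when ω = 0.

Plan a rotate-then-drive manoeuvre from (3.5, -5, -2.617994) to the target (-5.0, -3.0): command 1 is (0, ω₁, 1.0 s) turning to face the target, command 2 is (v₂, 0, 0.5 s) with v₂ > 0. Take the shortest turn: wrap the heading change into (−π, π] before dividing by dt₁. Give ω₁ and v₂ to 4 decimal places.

heading to target = atan2(-3−-5, -5−3.5) = 2.9105
Δθ = wrap(2.9105 − -2.6180) = -0.7547; ω₁ = Δθ/dt₁ = -0.7547
distance = √((-5−3.5)² + (-3−-5)²) = 8.7321; v₂ = distance/dt₂ = 17.4642

ω₁ = -0.7547, v₂ = 17.4642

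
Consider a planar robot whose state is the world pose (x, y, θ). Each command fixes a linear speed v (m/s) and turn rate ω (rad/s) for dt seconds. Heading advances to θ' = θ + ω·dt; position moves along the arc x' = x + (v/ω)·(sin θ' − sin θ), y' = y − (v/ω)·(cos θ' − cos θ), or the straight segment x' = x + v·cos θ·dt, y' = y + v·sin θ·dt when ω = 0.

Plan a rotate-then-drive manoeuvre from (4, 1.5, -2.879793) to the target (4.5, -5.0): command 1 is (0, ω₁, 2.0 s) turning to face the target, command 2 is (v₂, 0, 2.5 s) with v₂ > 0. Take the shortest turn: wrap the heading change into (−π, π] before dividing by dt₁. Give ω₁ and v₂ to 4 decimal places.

ω₁ = 0.6929, v₂ = 2.6077

heading to target = atan2(-5−1.5, 4.5−4) = -1.4940
Δθ = wrap(-1.4940 − -2.8798) = 1.3858; ω₁ = Δθ/dt₁ = 0.6929
distance = √((4.5−4)² + (-5−1.5)²) = 6.5192; v₂ = distance/dt₂ = 2.6077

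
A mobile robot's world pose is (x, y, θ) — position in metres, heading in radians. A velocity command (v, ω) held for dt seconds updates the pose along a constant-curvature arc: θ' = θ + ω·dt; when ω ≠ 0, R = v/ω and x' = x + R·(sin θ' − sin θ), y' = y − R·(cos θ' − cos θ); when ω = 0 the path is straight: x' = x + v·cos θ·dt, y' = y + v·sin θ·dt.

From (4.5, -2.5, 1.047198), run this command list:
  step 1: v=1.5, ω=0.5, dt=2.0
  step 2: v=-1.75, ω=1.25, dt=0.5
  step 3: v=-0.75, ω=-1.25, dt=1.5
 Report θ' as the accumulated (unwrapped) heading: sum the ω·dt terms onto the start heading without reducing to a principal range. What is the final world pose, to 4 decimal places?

(5.3365, -1.1851, 0.7972)

step 1: θ'=2.0472 (R=3.0000) → pose (4.5679, 0.3758, 2.0472)
step 2: θ'=2.6722 (R=-1.4000) → pose (5.1787, -0.2308, 2.6722)
step 3: θ'=0.7972 (R=0.6000) → pose (5.3365, -1.1851, 0.7972)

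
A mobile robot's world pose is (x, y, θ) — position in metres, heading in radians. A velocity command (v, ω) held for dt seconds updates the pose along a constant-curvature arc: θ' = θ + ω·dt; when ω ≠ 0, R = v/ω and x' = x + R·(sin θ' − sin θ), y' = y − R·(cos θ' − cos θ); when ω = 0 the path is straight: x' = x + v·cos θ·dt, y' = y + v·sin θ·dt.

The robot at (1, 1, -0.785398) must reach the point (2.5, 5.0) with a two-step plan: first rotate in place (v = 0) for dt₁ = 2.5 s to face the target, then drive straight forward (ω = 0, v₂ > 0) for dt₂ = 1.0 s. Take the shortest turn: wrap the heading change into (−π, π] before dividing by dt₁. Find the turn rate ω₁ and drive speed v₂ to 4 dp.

heading to target = atan2(5−1, 2.5−1) = 1.2120
Δθ = wrap(1.2120 − -0.7854) = 1.9974; ω₁ = Δθ/dt₁ = 0.7990
distance = √((2.5−1)² + (5−1)²) = 4.2720; v₂ = distance/dt₂ = 4.2720

ω₁ = 0.7990, v₂ = 4.2720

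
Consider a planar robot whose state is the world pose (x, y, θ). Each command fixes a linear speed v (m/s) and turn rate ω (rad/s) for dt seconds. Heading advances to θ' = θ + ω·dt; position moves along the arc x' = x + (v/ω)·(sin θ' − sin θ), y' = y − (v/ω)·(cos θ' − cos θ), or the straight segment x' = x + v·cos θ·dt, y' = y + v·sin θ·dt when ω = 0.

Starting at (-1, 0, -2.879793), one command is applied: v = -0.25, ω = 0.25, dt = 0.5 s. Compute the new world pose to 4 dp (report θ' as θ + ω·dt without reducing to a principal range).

(-0.8816, 0.0398, -2.7548)

θ' = -2.8798 + 0.25·0.5 = -2.7548
R = v/ω = -0.25/0.25 = -1.0000
x' = -1 + -1.0000·(sin -2.7548 − sin -2.8798) = -0.8816
y' = 0 − -1.0000·(cos -2.7548 − cos -2.8798) = 0.0398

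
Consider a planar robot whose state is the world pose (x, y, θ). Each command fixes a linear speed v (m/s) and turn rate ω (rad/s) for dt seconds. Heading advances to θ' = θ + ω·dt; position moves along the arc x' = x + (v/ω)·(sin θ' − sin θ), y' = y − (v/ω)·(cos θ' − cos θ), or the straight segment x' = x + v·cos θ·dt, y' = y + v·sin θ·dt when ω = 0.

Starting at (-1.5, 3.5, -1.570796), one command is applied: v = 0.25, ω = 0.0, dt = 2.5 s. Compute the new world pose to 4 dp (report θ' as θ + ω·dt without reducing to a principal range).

(-1.5000, 2.8750, -1.5708)

θ' = -1.5708 + 0.0·2.5 = -1.5708
ω = 0 → straight: x' = -1.5 + 0.25·cos(-1.5708)·2.5 = -1.5000
y' = 3.5 + 0.25·sin(-1.5708)·2.5 = 2.8750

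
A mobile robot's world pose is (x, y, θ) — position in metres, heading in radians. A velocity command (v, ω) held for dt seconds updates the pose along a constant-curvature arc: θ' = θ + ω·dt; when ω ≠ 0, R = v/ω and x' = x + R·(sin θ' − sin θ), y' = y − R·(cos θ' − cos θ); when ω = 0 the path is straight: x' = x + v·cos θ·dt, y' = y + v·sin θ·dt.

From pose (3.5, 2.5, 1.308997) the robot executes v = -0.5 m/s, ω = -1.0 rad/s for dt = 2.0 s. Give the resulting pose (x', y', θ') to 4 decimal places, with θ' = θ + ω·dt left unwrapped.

θ' = 1.3090 + -1.0·2.0 = -0.6910
R = v/ω = -0.5/-1.0 = 0.5000
x' = 3.5 + 0.5000·(sin -0.6910 − sin 1.3090) = 2.6984
y' = 2.5 − 0.5000·(cos -0.6910 − cos 1.3090) = 2.2441

(2.6984, 2.2441, -0.6910)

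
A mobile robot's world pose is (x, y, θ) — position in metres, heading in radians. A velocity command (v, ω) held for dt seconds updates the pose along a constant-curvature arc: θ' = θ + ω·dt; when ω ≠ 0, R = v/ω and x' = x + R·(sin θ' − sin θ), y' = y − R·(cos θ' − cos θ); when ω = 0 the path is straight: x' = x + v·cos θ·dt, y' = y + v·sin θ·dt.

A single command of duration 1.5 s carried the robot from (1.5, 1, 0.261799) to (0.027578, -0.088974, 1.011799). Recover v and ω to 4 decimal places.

v = -1.2500, ω = 0.5000

Δθ = 1.011799 − 0.261799 = 0.750000
ω = Δθ/dt = 0.750000/1.5 = 0.5000
R = Δx/(sin θ' − sin θ) = -2.5000
v = R·ω = -2.5000·0.5000 = -1.2500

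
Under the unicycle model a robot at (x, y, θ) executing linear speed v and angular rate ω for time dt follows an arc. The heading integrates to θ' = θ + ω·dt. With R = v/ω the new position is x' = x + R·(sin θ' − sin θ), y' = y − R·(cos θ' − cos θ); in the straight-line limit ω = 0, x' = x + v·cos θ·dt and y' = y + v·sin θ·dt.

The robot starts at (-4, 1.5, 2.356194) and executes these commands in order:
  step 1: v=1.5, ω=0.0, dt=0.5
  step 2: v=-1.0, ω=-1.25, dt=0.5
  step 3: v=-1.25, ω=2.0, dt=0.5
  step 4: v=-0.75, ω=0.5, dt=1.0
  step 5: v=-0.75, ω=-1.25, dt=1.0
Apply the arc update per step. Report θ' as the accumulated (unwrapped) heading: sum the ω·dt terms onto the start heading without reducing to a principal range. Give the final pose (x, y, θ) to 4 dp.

(-2.6021, 0.6424, 1.9812)

step 1: θ'=2.3562 (straight) → pose (-4.5303, 2.0303, 2.3562)
step 2: θ'=1.7312 (R=0.8000) → pose (-4.3063, 1.5924, 1.7312)
step 3: θ'=2.7312 (R=-0.6250) → pose (-3.9387, 1.1191, 2.7312)
step 4: θ'=3.2312 (R=-1.5000) → pose (-3.2060, 1.0006, 3.2312)
step 5: θ'=1.9812 (R=0.6000) → pose (-2.6021, 0.6424, 1.9812)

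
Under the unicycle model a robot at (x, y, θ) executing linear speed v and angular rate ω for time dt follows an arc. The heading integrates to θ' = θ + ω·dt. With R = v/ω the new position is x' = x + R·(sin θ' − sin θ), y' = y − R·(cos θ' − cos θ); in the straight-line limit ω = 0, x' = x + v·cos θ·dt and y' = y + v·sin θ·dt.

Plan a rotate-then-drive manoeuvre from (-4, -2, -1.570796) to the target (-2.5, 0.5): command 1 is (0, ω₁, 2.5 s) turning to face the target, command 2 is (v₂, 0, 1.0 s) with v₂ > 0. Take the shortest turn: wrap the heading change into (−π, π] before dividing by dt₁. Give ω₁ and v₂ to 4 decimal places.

heading to target = atan2(0.5−-2, -2.5−-4) = 1.0304
Δθ = wrap(1.0304 − -1.5708) = 2.6012; ω₁ = Δθ/dt₁ = 1.0405
distance = √((-2.5−-4)² + (0.5−-2)²) = 2.9155; v₂ = distance/dt₂ = 2.9155

ω₁ = 1.0405, v₂ = 2.9155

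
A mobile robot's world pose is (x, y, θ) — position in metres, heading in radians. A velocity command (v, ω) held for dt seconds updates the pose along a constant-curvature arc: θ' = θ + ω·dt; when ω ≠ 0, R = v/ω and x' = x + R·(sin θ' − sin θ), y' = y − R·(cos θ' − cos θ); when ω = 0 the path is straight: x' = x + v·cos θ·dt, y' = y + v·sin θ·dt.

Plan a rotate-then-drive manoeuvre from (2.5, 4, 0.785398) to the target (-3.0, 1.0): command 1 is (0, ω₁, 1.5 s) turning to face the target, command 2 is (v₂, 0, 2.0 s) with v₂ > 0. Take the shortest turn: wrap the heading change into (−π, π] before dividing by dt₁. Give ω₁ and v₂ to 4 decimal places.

heading to target = atan2(1−4, -3−2.5) = -2.6422
Δθ = wrap(-2.6422 − 0.7854) = 2.8555; ω₁ = Δθ/dt₁ = 1.9037
distance = √((-3−2.5)² + (1−4)²) = 6.2650; v₂ = distance/dt₂ = 3.1325

ω₁ = 1.9037, v₂ = 3.1325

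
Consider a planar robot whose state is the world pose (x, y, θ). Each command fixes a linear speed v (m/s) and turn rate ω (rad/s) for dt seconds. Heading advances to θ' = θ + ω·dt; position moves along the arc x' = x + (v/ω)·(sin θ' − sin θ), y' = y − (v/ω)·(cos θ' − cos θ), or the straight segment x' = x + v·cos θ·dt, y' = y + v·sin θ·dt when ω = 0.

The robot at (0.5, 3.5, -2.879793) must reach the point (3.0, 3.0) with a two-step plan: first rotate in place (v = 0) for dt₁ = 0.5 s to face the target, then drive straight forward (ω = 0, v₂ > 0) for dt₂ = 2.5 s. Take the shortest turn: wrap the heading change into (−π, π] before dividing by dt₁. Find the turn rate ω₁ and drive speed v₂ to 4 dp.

heading to target = atan2(3−3.5, 3−0.5) = -0.1974
Δθ = wrap(-0.1974 − -2.8798) = 2.6824; ω₁ = Δθ/dt₁ = 5.3648
distance = √((3−0.5)² + (3−3.5)²) = 2.5495; v₂ = distance/dt₂ = 1.0198

ω₁ = 5.3648, v₂ = 1.0198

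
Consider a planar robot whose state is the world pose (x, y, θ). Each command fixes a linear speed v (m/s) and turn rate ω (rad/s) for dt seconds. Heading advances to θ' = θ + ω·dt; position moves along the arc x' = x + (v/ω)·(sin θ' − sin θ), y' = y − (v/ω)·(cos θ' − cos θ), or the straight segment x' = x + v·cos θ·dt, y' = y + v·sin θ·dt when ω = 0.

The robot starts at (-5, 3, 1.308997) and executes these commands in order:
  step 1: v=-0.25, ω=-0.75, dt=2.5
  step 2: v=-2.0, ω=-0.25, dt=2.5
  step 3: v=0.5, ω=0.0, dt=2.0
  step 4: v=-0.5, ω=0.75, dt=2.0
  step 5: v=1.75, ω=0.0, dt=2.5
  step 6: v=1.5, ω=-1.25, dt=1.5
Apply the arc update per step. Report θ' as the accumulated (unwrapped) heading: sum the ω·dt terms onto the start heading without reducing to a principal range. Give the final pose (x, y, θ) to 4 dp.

(-3.3590, 6.2437, -1.5660)

step 1: θ'=-0.5660 (R=0.3333) → pose (-5.5007, 2.8049, -0.5660)
step 2: θ'=-1.1910 (R=8.0000) → pose (-8.6406, 6.5915, -1.1910)
step 3: θ'=-1.1910 (straight) → pose (-8.2698, 5.6628, -1.1910)
step 4: θ'=0.3090 (R=-0.6667) → pose (-9.0917, 6.0507, 0.3090)
step 5: θ'=0.3090 (straight) → pose (-4.9239, 7.3812, 0.3090)
step 6: θ'=-1.5660 (R=-1.2000) → pose (-3.3590, 6.2437, -1.5660)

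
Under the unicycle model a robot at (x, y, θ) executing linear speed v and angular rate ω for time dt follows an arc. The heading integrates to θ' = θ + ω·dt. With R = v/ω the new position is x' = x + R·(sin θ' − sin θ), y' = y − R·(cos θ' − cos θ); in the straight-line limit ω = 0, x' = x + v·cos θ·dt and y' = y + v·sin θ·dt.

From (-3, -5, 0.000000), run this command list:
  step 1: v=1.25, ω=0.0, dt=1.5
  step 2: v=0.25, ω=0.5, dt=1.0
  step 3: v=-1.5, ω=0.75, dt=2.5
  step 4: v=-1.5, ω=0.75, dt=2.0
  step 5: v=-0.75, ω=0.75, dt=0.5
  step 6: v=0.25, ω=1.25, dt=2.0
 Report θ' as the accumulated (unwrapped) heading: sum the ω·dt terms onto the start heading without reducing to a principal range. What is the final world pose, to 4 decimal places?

(1.9070, -8.1508, 6.7500)

step 1: θ'=0.0000 (straight) → pose (-1.1250, -5.0000, 0.0000)
step 2: θ'=0.5000 (R=0.5000) → pose (-0.8853, -4.9388, 0.5000)
step 3: θ'=2.3750 (R=-2.0000) → pose (-1.3138, -8.1345, 2.3750)
step 4: θ'=3.8750 (R=-2.0000) → pose (1.4124, -8.1798, 3.8750)
step 5: θ'=4.2500 (R=-1.0000) → pose (1.6380, -7.8829, 4.2500)
step 6: θ'=6.7500 (R=0.2000) → pose (1.9070, -8.1508, 6.7500)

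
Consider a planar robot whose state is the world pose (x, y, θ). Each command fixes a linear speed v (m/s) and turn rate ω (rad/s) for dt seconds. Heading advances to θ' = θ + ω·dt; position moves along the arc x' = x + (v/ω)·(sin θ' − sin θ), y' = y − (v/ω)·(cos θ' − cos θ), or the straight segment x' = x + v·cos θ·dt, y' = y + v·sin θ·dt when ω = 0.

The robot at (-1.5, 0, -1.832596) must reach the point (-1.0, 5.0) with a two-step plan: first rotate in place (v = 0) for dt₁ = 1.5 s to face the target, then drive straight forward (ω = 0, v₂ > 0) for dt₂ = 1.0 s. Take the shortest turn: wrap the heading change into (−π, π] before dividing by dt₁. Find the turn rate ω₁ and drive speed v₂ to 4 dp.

heading to target = atan2(5−0, -1−-1.5) = 1.4711
Δθ = wrap(1.4711 − -1.8326) = -2.9795; ω₁ = Δθ/dt₁ = -1.9863
distance = √((-1−-1.5)² + (5−0)²) = 5.0249; v₂ = distance/dt₂ = 5.0249

ω₁ = -1.9863, v₂ = 5.0249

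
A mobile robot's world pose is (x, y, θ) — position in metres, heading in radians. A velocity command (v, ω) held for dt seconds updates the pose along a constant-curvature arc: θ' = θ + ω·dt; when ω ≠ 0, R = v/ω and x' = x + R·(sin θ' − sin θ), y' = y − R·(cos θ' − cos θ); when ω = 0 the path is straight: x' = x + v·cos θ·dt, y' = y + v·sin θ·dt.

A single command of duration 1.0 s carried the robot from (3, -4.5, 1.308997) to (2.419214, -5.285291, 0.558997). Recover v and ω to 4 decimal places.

Δθ = 0.558997 − 1.308997 = -0.750000
ω = Δθ/dt = -0.750000/1.0 = -0.7500
R = −Δy/(cos θ' − cos θ) = 1.3333
v = R·ω = 1.3333·-0.7500 = -1.0000

v = -1.0000, ω = -0.7500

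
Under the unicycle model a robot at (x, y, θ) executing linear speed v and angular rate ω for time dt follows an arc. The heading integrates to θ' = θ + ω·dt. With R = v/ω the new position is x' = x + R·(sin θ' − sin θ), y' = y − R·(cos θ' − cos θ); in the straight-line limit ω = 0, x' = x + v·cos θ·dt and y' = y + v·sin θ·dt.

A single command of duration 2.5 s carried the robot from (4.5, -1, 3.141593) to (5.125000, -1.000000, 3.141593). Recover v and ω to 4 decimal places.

v = -0.2500, ω = 0.0000

Δθ = 3.141593 − 3.141593 = 0.000000
ω = Δθ/dt = 0.000000/2.5 = 0.0000
ω = 0 → v = (Δx·cos θ + Δy·sin θ)/dt = -0.2500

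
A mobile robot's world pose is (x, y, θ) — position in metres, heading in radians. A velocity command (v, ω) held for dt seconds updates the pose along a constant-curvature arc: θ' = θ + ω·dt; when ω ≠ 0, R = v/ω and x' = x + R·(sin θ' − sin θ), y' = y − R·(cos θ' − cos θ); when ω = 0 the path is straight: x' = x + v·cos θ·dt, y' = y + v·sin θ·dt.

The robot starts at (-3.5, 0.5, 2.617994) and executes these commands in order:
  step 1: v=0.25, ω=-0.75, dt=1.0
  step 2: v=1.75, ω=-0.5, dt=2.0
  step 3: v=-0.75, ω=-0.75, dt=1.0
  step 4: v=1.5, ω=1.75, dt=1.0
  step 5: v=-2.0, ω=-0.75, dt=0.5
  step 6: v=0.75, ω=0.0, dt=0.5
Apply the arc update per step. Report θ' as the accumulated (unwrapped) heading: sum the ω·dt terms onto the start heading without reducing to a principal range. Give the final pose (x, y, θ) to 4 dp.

(-2.7648, 4.1195, 1.4930)

step 1: θ'=1.8680 (R=-0.3333) → pose (-3.6521, 0.6911, 1.8680)
step 2: θ'=0.8680 (R=-3.5000) → pose (-2.9761, 3.9783, 0.8680)
step 3: θ'=0.1180 (R=1.0000) → pose (-3.6214, 3.6316, 0.1180)
step 4: θ'=1.8680 (R=0.8571) → pose (-2.9028, 4.7338, 1.8680)
step 5: θ'=1.4930 (R=2.6667) → pose (-2.7939, 3.7456, 1.4930)
step 6: θ'=1.4930 (straight) → pose (-2.7648, 4.1195, 1.4930)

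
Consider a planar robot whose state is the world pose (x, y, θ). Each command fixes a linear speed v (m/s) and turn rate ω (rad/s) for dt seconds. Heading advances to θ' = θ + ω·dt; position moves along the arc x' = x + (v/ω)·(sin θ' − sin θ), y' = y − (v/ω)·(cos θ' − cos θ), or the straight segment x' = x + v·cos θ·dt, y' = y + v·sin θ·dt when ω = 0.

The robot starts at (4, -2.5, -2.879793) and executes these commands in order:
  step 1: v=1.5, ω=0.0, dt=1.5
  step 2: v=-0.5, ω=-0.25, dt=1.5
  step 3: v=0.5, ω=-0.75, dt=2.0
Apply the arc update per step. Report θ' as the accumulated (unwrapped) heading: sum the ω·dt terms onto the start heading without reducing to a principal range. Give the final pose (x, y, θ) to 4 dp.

step 1: θ'=-2.8798 (straight) → pose (1.8267, -3.0823, -2.8798)
step 2: θ'=-3.2548 (R=2.0000) → pose (2.5702, -3.0270, -3.2548)
step 3: θ'=-4.7548 (R=-0.6667) → pose (1.9795, -2.3363, -4.7548)

(1.9795, -2.3363, -4.7548)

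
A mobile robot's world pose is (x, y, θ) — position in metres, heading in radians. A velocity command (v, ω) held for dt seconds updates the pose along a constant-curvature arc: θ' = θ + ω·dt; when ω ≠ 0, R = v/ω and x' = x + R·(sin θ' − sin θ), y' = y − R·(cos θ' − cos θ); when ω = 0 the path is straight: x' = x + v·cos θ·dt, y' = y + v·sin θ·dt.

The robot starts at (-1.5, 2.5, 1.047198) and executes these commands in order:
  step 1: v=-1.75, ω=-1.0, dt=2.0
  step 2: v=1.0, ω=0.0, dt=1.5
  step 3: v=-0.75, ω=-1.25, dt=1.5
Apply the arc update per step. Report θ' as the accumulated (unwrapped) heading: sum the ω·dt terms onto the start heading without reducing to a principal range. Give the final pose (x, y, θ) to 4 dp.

step 1: θ'=-0.9528 (R=1.7500) → pose (-4.4419, 2.3610, -0.9528)
step 2: θ'=-0.9528 (straight) → pose (-3.5728, 1.1385, -0.9528)
step 3: θ'=-2.8278 (R=0.6000) → pose (-3.2689, 2.0568, -2.8278)

(-3.2689, 2.0568, -2.8278)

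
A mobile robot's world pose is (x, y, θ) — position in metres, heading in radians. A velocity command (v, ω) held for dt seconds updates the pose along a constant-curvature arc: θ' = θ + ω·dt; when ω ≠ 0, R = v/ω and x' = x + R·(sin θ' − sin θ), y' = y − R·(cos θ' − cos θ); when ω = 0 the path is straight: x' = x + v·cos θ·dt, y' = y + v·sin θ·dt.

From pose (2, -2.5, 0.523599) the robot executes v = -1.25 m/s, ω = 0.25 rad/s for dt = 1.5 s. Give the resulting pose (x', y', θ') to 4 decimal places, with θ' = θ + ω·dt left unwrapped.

(0.5877, -3.7166, 0.8986)

θ' = 0.5236 + 0.25·1.5 = 0.8986
R = v/ω = -1.25/0.25 = -5.0000
x' = 2 + -5.0000·(sin 0.8986 − sin 0.5236) = 0.5877
y' = -2.5 − -5.0000·(cos 0.8986 − cos 0.5236) = -3.7166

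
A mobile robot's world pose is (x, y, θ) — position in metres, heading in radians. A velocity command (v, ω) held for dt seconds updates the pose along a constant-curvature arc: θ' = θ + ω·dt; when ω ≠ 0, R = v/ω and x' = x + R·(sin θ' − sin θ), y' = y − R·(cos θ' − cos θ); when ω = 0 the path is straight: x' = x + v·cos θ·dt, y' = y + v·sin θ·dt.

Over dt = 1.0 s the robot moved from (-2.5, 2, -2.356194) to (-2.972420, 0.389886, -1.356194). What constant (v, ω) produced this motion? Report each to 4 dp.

Δθ = -1.356194 − -2.356194 = 1.000000
ω = Δθ/dt = 1.000000/1.0 = 1.0000
R = −Δy/(cos θ' − cos θ) = 1.7500
v = R·ω = 1.7500·1.0000 = 1.7500

v = 1.7500, ω = 1.0000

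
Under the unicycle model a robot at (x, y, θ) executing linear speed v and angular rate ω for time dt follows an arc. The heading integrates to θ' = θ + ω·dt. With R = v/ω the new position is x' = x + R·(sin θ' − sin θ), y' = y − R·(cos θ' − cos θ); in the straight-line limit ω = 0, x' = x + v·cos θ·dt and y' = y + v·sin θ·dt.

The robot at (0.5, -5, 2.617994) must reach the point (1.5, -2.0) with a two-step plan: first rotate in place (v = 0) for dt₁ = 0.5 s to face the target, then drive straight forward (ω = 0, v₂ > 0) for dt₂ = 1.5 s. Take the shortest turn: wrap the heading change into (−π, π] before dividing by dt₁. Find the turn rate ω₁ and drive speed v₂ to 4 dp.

heading to target = atan2(-2−-5, 1.5−0.5) = 1.2490
Δθ = wrap(1.2490 − 2.6180) = -1.3689; ω₁ = Δθ/dt₁ = -2.7379
distance = √((1.5−0.5)² + (-2−-5)²) = 3.1623; v₂ = distance/dt₂ = 2.1082

ω₁ = -2.7379, v₂ = 2.1082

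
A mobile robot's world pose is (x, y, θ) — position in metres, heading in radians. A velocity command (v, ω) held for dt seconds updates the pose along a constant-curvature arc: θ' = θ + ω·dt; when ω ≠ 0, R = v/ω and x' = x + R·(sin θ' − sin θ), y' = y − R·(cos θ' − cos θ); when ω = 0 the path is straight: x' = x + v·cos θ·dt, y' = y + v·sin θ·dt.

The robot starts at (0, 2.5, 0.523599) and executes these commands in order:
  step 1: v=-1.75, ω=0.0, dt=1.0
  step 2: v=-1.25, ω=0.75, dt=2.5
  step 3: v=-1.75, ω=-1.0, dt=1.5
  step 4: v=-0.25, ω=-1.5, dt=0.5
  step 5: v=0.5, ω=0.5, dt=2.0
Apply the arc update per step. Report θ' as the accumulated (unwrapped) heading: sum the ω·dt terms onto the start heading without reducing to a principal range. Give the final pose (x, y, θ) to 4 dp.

(-0.9659, -2.9061, 1.1486)

step 1: θ'=0.5236 (straight) → pose (-1.5155, 1.6250, 0.5236)
step 2: θ'=2.3986 (R=-1.6667) → pose (-1.8097, -1.0458, 2.3986)
step 3: θ'=0.8986 (R=1.7500) → pose (-1.6243, -3.4243, 0.8986)
step 4: θ'=0.1486 (R=0.1667) → pose (-1.7300, -3.4854, 0.1486)
step 5: θ'=1.1486 (R=1.0000) → pose (-0.9659, -2.9061, 1.1486)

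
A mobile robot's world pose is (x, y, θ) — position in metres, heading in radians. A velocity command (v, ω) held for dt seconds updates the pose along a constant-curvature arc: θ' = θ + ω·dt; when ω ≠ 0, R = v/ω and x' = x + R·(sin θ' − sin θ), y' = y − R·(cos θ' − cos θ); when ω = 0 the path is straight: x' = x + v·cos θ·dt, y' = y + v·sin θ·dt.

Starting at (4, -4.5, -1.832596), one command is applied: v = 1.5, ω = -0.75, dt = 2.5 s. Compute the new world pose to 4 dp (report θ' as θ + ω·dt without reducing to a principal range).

θ' = -1.8326 + -0.75·2.5 = -3.7076
R = v/ω = 1.5/-0.75 = -2.0000
x' = 4 + -2.0000·(sin -3.7076 − sin -1.8326) = 0.9956
y' = -4.5 − -2.0000·(cos -3.7076 − cos -1.8326) = -5.6705

(0.9956, -5.6705, -3.7076)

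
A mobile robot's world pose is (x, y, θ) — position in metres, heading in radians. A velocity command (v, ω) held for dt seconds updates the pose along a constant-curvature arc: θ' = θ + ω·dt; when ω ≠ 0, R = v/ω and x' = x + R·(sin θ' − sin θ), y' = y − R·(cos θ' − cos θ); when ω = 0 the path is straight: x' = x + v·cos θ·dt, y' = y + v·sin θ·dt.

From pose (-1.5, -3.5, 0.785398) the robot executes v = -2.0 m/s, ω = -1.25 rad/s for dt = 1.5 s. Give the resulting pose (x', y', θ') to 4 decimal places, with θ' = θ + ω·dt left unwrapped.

θ' = 0.7854 + -1.25·1.5 = -1.0896
R = v/ω = -2.0/-1.25 = 1.6000
x' = -1.5 + 1.6000·(sin -1.0896 − sin 0.7854) = -4.0497
y' = -3.5 − 1.6000·(cos -1.0896 − cos 0.7854) = -3.1092

(-4.0497, -3.1092, -1.0896)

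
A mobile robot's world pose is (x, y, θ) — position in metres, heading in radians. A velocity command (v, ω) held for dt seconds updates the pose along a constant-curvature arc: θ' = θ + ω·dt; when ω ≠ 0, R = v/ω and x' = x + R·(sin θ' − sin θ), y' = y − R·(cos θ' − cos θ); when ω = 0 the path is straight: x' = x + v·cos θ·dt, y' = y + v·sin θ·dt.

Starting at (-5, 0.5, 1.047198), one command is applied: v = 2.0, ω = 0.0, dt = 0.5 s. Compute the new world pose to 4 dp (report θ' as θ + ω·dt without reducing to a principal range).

(-4.5000, 1.3660, 1.0472)

θ' = 1.0472 + 0.0·0.5 = 1.0472
ω = 0 → straight: x' = -5 + 2.0·cos(1.0472)·0.5 = -4.5000
y' = 0.5 + 2.0·sin(1.0472)·0.5 = 1.3660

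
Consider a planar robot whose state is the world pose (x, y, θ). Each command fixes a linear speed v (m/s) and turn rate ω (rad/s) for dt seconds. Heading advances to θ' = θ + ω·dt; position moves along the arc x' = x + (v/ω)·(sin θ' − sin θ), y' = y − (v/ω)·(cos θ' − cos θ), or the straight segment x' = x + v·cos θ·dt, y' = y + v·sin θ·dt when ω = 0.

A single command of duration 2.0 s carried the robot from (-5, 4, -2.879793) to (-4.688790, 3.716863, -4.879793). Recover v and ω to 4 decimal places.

v = -0.2500, ω = -1.0000

Δθ = -4.879793 − -2.879793 = -2.000000
ω = Δθ/dt = -2.000000/2.0 = -1.0000
R = Δx/(sin θ' − sin θ) = 0.2500
v = R·ω = 0.2500·-1.0000 = -0.2500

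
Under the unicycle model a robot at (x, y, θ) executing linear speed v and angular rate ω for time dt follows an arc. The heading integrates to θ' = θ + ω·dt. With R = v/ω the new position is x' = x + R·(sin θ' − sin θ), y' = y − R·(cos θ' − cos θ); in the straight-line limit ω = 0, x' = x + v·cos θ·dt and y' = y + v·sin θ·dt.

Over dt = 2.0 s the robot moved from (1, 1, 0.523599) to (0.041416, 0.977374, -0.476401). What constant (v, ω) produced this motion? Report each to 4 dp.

v = -0.5000, ω = -0.5000

Δθ = -0.476401 − 0.523599 = -1.000000
ω = Δθ/dt = -1.000000/2.0 = -0.5000
R = Δx/(sin θ' − sin θ) = 1.0000
v = R·ω = 1.0000·-0.5000 = -0.5000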